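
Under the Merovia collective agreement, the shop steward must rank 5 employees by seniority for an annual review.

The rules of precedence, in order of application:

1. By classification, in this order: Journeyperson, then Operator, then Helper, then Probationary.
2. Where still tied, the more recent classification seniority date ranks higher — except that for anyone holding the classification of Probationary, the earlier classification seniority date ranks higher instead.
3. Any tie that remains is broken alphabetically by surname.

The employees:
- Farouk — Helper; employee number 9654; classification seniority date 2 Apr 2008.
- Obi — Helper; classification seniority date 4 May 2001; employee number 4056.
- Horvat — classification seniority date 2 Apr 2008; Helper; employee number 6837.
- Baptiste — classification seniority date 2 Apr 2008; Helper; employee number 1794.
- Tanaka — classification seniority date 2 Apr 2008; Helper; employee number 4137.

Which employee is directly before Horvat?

Farouk

By classification: Baptiste, Farouk, Horvat, Tanaka and Obi (Helper).
Among Baptiste, Farouk, Horvat, Tanaka and Obi, by classification seniority date (later first): Baptiste, Farouk, Horvat and Tanaka (2 Apr 2008) before Obi (4 May 2001).
Among Baptiste, Farouk, Horvat and Tanaka, alphabetically by surname: Baptiste before Farouk before Horvat before Tanaka.
Order: Baptiste, Farouk, Horvat, Tanaka, Obi.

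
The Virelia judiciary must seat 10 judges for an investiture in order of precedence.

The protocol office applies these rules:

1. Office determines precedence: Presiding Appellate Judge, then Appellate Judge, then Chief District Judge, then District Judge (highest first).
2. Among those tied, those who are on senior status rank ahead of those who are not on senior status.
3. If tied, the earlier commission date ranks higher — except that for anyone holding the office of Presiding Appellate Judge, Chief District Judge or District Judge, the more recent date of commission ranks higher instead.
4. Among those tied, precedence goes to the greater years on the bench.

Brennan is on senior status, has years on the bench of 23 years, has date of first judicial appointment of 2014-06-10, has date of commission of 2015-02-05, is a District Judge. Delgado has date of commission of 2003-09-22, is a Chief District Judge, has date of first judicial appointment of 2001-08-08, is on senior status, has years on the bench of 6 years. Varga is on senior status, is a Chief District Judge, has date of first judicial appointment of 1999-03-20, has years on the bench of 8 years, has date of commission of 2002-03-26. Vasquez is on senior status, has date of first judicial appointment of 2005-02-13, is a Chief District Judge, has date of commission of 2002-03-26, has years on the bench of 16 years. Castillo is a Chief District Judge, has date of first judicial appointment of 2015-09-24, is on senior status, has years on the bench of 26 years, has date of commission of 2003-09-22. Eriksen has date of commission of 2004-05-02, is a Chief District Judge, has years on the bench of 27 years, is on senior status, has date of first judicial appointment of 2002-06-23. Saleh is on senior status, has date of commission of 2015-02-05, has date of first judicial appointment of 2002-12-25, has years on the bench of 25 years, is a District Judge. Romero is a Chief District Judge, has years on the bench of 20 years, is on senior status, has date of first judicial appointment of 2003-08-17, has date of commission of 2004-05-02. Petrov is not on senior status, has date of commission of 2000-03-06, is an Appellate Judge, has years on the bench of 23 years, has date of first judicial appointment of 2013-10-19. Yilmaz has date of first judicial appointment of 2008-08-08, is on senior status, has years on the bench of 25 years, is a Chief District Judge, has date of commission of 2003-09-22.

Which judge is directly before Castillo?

Romero

By office: Petrov (Appellate Judge); then Eriksen, Romero, Castillo, Yilmaz, Delgado, Vasquez and Varga (Chief District Judge); then Saleh and Brennan (District Judge).
Eriksen, Romero, Castillo, Yilmaz, Delgado, Vasquez and Varga are each on senior status, so the next rule applies.
Among Eriksen, Romero, Castillo, Yilmaz, Delgado, Vasquez and Varga, by date of commission (later first) (reversed rule for this group): Eriksen and Romero (2004-05-02) before Castillo, Yilmaz and Delgado (2003-09-22) before Vasquez and Varga (2002-03-26).
Among Eriksen and Romero, by years on the bench (higher first): Eriksen (27 years) before Romero (20 years).
Among Castillo, Yilmaz and Delgado, by years on the bench (higher first): Castillo (26 years) before Yilmaz (25 years) before Delgado (6 years).
Among Vasquez and Varga, by years on the bench (higher first): Vasquez (16 years) before Varga (8 years).
Saleh and Brennan are each on senior status, so the next rule applies.
Saleh and Brennan both have date of commission 2015-02-05, so the next rule applies.
Among Saleh and Brennan, by years on the bench (higher first): Saleh (25 years) before Brennan (23 years).
Order: Petrov, Eriksen, Romero, Castillo, Yilmaz, Delgado, Vasquez, Varga, Saleh, Brennan.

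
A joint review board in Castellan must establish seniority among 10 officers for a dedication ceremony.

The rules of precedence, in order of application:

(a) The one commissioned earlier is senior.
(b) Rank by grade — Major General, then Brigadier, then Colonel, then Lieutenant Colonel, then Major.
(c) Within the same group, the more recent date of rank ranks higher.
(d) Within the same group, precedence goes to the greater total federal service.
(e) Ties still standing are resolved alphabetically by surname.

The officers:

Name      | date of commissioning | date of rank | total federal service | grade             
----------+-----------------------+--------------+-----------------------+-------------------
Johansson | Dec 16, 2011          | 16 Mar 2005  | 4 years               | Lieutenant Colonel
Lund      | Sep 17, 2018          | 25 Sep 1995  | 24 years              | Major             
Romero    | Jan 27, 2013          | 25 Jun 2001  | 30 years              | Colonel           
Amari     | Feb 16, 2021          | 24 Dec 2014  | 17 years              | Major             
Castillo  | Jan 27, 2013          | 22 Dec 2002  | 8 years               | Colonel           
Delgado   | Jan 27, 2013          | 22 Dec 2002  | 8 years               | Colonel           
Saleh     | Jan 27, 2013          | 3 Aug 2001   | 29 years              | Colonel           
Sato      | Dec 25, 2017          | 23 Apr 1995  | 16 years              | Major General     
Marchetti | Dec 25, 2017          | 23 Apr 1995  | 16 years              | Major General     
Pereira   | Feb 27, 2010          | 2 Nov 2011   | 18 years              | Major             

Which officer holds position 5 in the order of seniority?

By date of commissioning (earlier first): Pereira (Feb 27, 2010); then Johansson (Dec 16, 2011); then Castillo, Delgado, Saleh and Romero (each Jan 27, 2013); then Marchetti and Sato (both Dec 25, 2017); then Lund (Sep 17, 2018); then Amari (Feb 16, 2021).
Castillo, Delgado, Saleh and Romero are each Colonel, so the next rule applies.
Among Castillo, Delgado, Saleh and Romero, by date of rank (later first): Castillo and Delgado (22 Dec 2002) before Saleh (3 Aug 2001) before Romero (25 Jun 2001).
Castillo and Delgado both have total federal service 8 years, so the next rule applies.
Among Castillo and Delgado, alphabetically by surname: Castillo before Delgado.
Marchetti and Sato are each Major General, so the next rule applies.
Marchetti and Sato both have date of rank 23 Apr 1995, so the next rule applies.
Marchetti and Sato both have total federal service 16 years, so the next rule applies.
Among Marchetti and Sato, alphabetically by surname: Marchetti before Sato.
Order: Pereira, Johansson, Castillo, Delgado, Saleh, Romero, Marchetti, Sato, Lund, Amari.

Saleh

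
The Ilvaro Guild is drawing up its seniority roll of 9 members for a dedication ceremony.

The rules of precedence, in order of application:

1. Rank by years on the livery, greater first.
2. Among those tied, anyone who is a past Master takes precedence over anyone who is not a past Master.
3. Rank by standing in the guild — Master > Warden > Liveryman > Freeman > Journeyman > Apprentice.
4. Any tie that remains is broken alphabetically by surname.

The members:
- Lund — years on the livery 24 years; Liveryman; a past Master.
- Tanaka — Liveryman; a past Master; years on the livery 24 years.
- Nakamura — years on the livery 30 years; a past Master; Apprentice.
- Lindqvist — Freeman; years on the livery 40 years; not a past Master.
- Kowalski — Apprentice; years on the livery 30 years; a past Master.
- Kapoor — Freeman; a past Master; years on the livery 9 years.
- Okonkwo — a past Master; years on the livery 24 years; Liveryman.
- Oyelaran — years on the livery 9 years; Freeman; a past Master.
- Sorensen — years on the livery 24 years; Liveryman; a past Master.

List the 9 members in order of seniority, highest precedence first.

Lindqvist, Kowalski, Nakamura, Lund, Okonkwo, Sorensen, Tanaka, Kapoor, Oyelaran

By years on the livery (higher first): Lindqvist (40 years); then Kowalski and Nakamura (both 30 years); then Lund, Okonkwo, Sorensen and Tanaka (each 24 years); then Kapoor and Oyelaran (both 9 years).
Kowalski and Nakamura are each a past Master, so the next rule applies.
Kowalski and Nakamura are each Apprentice, so the next rule applies.
Among Kowalski and Nakamura, alphabetically by surname: Kowalski before Nakamura.
Lund, Okonkwo, Sorensen and Tanaka are each a past Master, so the next rule applies.
Lund, Okonkwo, Sorensen and Tanaka are each Liveryman, so the next rule applies.
Among Lund, Okonkwo, Sorensen and Tanaka, alphabetically by surname: Lund before Okonkwo before Sorensen before Tanaka.
Kapoor and Oyelaran are each a past Master, so the next rule applies.
Kapoor and Oyelaran are each Freeman, so the next rule applies.
Among Kapoor and Oyelaran, alphabetically by surname: Kapoor before Oyelaran.
Full order: Lindqvist, Kowalski, Nakamura, Lund, Okonkwo, Sorensen, Tanaka, Kapoor, Oyelaran.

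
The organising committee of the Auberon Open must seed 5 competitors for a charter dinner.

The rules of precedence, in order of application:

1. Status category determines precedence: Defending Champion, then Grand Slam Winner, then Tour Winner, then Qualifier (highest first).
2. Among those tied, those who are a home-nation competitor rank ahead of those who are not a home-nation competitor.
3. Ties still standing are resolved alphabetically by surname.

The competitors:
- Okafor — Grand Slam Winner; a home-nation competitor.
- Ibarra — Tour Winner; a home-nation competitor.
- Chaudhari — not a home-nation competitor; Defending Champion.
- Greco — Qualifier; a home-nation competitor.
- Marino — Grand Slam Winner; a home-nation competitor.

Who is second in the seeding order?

By status category: Chaudhari (Defending Champion); then Marino and Okafor (Grand Slam Winner); then Ibarra (Tour Winner); then Greco (Qualifier).
Marino and Okafor are each a home-nation competitor, so the next rule applies.
Among Marino and Okafor, alphabetically by surname: Marino before Okafor.
Order: Chaudhari, Marino, Okafor, Ibarra, Greco.

Marino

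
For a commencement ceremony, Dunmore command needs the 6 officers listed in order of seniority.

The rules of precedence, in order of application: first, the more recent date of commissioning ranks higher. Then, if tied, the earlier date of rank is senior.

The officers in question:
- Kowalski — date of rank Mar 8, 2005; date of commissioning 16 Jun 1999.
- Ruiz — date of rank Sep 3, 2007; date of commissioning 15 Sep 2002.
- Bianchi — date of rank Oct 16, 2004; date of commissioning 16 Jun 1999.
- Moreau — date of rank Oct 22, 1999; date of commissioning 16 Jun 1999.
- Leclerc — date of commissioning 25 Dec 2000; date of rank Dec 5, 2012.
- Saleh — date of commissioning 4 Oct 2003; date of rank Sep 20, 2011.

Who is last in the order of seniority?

Kowalski

By date of commissioning (later first): Saleh (4 Oct 2003); then Ruiz (15 Sep 2002); then Leclerc (25 Dec 2000); then Moreau, Bianchi and Kowalski (each 16 Jun 1999).
Among Moreau, Bianchi and Kowalski, by date of rank (earlier first): Moreau (Oct 22, 1999) before Bianchi (Oct 16, 2004) before Kowalski (Mar 8, 2005).
Order: Saleh, Ruiz, Leclerc, Moreau, Bianchi, Kowalski.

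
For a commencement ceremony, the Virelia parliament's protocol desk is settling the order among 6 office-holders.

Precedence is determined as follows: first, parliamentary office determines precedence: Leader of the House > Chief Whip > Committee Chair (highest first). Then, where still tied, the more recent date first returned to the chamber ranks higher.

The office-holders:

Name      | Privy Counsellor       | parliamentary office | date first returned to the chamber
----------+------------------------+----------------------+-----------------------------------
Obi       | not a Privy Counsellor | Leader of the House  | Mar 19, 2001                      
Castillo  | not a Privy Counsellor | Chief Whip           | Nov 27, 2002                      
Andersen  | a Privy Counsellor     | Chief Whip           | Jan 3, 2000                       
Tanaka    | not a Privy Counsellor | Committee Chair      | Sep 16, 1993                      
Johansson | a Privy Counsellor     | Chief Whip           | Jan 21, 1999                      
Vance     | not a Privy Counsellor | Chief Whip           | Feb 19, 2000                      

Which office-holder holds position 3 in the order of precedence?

Vance

By parliamentary office: Obi (Leader of the House); then Castillo, Vance, Andersen and Johansson (Chief Whip); then Tanaka (Committee Chair).
Among Castillo, Vance, Andersen and Johansson, by date first returned to the chamber (later first): Castillo (Nov 27, 2002) before Vance (Feb 19, 2000) before Andersen (Jan 3, 2000) before Johansson (Jan 21, 1999).
Order: Obi, Castillo, Vance, Andersen, Johansson, Tanaka.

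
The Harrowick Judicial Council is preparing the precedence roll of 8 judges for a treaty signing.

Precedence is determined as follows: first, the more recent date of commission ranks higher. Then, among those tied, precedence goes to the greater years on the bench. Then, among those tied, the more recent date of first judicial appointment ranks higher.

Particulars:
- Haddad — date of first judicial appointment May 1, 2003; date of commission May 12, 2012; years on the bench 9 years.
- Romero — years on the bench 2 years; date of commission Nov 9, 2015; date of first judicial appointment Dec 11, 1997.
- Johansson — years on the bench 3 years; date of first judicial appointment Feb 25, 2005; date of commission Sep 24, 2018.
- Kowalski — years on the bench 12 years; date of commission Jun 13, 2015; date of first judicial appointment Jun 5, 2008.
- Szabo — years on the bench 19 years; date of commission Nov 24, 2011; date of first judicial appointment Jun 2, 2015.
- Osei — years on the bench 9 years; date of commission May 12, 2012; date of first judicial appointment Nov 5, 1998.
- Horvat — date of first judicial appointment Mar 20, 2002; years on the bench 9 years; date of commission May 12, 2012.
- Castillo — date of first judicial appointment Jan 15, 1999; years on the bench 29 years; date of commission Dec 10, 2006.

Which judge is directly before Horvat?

Haddad

By date of commission (later first): Johansson (Sep 24, 2018); then Romero (Nov 9, 2015); then Kowalski (Jun 13, 2015); then Haddad, Horvat and Osei (each May 12, 2012); then Szabo (Nov 24, 2011); then Castillo (Dec 10, 2006).
Haddad, Horvat and Osei all have years on the bench 9 years, so the next rule applies.
Among Haddad, Horvat and Osei, by date of first judicial appointment (later first): Haddad (May 1, 2003) before Horvat (Mar 20, 2002) before Osei (Nov 5, 1998).
Order: Johansson, Romero, Kowalski, Haddad, Horvat, Osei, Szabo, Castillo.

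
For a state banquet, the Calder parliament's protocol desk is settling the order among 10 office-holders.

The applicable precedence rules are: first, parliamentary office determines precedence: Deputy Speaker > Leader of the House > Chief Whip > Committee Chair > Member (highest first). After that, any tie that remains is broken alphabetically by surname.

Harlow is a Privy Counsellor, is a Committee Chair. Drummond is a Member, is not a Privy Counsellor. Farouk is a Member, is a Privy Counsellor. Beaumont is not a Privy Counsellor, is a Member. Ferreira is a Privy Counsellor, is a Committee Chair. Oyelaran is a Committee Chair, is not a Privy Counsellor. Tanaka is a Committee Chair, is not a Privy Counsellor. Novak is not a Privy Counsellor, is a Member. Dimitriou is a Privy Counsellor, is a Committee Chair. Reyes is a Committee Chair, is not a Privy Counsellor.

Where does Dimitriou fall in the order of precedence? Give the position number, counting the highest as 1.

By parliamentary office: Dimitriou, Ferreira, Harlow, Oyelaran, Reyes and Tanaka (Committee Chair); then Beaumont, Drummond, Farouk and Novak (Member).
Among Dimitriou, Ferreira, Harlow, Oyelaran, Reyes and Tanaka, alphabetically by surname: Dimitriou before Ferreira before Harlow before Oyelaran before Reyes before Tanaka.
Among Beaumont, Drummond, Farouk and Novak, alphabetically by surname: Beaumont before Drummond before Farouk before Novak.
Order: Dimitriou, Ferreira, Harlow, Oyelaran, Reyes, Tanaka, Beaumont, Drummond, Farouk, Novak. So position 1.

1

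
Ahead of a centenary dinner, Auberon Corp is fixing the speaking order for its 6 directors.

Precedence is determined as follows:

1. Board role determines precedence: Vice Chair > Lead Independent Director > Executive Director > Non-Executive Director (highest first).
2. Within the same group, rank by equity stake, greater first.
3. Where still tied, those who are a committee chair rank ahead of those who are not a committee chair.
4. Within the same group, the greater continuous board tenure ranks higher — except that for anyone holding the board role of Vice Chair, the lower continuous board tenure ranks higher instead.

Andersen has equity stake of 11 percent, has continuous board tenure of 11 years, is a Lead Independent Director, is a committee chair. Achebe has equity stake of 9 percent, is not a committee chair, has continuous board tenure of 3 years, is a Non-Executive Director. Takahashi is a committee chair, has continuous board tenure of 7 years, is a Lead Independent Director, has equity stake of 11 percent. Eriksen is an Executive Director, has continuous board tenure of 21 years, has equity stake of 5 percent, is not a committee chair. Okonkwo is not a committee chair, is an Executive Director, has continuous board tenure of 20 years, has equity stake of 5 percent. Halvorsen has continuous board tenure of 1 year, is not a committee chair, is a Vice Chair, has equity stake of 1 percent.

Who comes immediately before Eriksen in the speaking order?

Takahashi

By board role: Halvorsen (Vice Chair); then Andersen and Takahashi (Lead Independent Director); then Eriksen and Okonkwo (Executive Director); then Achebe (Non-Executive Director).
Andersen and Takahashi both have equity stake 11 percent, so the next rule applies.
Andersen and Takahashi are each a committee chair, so the next rule applies.
Among Andersen and Takahashi, by continuous board tenure (higher first): Andersen (11 years) before Takahashi (7 years).
Eriksen and Okonkwo both have equity stake 5 percent, so the next rule applies.
Eriksen and Okonkwo are each not a committee chair, so the next rule applies.
Among Eriksen and Okonkwo, by continuous board tenure (higher first): Eriksen (21 years) before Okonkwo (20 years).
Order: Halvorsen, Andersen, Takahashi, Eriksen, Okonkwo, Achebe.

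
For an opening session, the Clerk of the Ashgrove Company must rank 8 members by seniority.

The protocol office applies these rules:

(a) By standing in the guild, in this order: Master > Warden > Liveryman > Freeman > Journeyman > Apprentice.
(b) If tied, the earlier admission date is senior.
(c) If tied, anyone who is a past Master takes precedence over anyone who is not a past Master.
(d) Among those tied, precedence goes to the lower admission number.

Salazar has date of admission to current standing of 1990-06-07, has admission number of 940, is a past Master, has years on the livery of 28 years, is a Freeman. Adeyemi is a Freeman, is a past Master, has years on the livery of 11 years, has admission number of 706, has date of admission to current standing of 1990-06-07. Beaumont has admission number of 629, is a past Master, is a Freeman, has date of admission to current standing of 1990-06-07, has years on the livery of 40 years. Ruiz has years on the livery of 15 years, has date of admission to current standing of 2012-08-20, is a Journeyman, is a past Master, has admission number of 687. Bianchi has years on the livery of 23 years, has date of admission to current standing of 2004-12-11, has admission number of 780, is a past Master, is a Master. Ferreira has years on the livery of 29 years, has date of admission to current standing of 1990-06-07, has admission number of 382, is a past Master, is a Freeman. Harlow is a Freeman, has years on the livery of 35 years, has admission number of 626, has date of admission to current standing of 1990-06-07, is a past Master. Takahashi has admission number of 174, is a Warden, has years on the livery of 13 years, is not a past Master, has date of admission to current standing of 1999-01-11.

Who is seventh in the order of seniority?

By standing in the guild: Bianchi (Master); then Takahashi (Warden); then Ferreira, Harlow, Beaumont, Adeyemi and Salazar (Freeman); then Ruiz (Journeyman).
Ferreira, Harlow, Beaumont, Adeyemi and Salazar all have date of admission to current standing 1990-06-07, so the next rule applies.
Ferreira, Harlow, Beaumont, Adeyemi and Salazar are each a past Master, so the next rule applies.
Among Ferreira, Harlow, Beaumont, Adeyemi and Salazar, by admission number (lower first): Ferreira (382) before Harlow (626) before Beaumont (629) before Adeyemi (706) before Salazar (940).
Order: Bianchi, Takahashi, Ferreira, Harlow, Beaumont, Adeyemi, Salazar, Ruiz.

Salazar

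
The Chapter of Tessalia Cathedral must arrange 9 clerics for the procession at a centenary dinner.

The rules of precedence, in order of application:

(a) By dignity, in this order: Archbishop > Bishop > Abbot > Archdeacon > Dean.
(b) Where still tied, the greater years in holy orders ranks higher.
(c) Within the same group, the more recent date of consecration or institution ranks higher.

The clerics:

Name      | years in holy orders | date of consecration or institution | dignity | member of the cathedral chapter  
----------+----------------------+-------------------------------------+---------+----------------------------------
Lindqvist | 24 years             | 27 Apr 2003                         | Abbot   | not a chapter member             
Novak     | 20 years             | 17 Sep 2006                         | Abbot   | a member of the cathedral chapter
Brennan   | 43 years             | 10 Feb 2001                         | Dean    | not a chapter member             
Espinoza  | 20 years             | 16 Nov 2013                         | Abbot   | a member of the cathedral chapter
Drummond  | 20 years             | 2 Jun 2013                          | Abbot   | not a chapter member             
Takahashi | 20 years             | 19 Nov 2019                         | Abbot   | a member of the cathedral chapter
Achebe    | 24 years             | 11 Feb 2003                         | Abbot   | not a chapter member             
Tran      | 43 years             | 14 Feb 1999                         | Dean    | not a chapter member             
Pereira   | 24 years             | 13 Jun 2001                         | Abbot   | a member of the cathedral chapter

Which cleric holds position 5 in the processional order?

By dignity: Lindqvist, Achebe, Pereira, Takahashi, Espinoza, Drummond and Novak (Abbot); then Brennan and Tran (Dean).
Among Lindqvist, Achebe, Pereira, Takahashi, Espinoza, Drummond and Novak, by years in holy orders (higher first): Lindqvist, Achebe and Pereira (24 years) before Takahashi, Espinoza, Drummond and Novak (20 years).
Among Lindqvist, Achebe and Pereira, by date of consecration or institution (later first): Lindqvist (27 Apr 2003) before Achebe (11 Feb 2003) before Pereira (13 Jun 2001).
Among Takahashi, Espinoza, Drummond and Novak, by date of consecration or institution (later first): Takahashi (19 Nov 2019) before Espinoza (16 Nov 2013) before Drummond (2 Jun 2013) before Novak (17 Sep 2006).
Brennan and Tran both have years in holy orders 43 years, so the next rule applies.
Among Brennan and Tran, by date of consecration or institution (later first): Brennan (10 Feb 2001) before Tran (14 Feb 1999).
Order: Lindqvist, Achebe, Pereira, Takahashi, Espinoza, Drummond, Novak, Brennan, Tran.

Espinoza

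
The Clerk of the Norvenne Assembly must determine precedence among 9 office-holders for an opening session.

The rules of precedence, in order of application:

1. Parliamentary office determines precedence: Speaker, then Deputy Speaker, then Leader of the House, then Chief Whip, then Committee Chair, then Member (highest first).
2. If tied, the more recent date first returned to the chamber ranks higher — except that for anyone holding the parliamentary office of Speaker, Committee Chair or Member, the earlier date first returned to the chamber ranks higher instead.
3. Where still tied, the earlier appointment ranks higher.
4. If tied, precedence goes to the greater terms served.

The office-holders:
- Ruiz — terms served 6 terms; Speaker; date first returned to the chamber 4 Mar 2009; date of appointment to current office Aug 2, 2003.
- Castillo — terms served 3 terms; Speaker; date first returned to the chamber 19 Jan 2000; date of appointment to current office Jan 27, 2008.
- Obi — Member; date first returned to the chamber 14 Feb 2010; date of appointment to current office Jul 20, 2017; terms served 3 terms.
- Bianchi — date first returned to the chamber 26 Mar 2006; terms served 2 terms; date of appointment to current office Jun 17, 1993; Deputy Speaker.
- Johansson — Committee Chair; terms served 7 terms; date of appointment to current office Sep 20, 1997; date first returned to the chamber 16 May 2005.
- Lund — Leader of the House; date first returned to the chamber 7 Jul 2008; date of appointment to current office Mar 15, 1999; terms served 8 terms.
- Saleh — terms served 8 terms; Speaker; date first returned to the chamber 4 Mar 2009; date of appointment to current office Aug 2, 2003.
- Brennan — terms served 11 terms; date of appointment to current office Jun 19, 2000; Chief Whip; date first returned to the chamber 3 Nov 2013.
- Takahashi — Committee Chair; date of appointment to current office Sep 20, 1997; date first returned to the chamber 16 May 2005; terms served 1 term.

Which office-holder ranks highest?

By parliamentary office: Castillo, Saleh and Ruiz (Speaker); then Bianchi (Deputy Speaker); then Lund (Leader of the House); then Brennan (Chief Whip); then Johansson and Takahashi (Committee Chair); then Obi (Member).
Among Castillo, Saleh and Ruiz, by date first returned to the chamber (earlier first) (reversed rule for this group): Castillo (19 Jan 2000) before Saleh and Ruiz (4 Mar 2009).
Saleh and Ruiz both have date of appointment to current office Aug 2, 2003, so the next rule applies.
Among Saleh and Ruiz, by terms served (higher first): Saleh (8 terms) before Ruiz (6 terms).
Johansson and Takahashi both have date first returned to the chamber 16 May 2005, so the next rule applies.
Johansson and Takahashi both have date of appointment to current office Sep 20, 1997, so the next rule applies.
Among Johansson and Takahashi, by terms served (higher first): Johansson (7 terms) before Takahashi (1 term).
Order: Castillo, Saleh, Ruiz, Bianchi, Lund, Brennan, Johansson, Takahashi, Obi.

Castillo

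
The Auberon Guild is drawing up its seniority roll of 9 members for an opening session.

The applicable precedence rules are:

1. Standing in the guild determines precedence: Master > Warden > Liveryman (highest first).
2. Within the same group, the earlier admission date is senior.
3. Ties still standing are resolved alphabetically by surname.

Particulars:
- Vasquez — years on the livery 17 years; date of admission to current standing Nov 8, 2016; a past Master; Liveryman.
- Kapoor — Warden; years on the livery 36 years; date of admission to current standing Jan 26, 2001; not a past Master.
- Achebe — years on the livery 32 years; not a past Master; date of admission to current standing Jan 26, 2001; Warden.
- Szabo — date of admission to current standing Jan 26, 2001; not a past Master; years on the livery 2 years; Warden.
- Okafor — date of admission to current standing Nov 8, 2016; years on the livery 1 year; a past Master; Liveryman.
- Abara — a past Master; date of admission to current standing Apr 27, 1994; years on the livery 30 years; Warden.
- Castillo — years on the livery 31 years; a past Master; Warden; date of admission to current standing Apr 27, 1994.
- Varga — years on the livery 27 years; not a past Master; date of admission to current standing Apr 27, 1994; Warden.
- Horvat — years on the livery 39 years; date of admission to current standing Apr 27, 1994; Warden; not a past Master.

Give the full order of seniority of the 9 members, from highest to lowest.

By standing in the guild: Abara, Castillo, Horvat, Varga, Achebe, Kapoor and Szabo (Warden); then Okafor and Vasquez (Liveryman).
Among Abara, Castillo, Horvat, Varga, Achebe, Kapoor and Szabo, by date of admission to current standing (earlier first): Abara, Castillo, Horvat and Varga (Apr 27, 1994) before Achebe, Kapoor and Szabo (Jan 26, 2001).
Among Abara, Castillo, Horvat and Varga, alphabetically by surname: Abara before Castillo before Horvat before Varga.
Among Achebe, Kapoor and Szabo, alphabetically by surname: Achebe before Kapoor before Szabo.
Okafor and Vasquez both have date of admission to current standing Nov 8, 2016, so the next rule applies.
Among Okafor and Vasquez, alphabetically by surname: Okafor before Vasquez.
Full order: Abara, Castillo, Horvat, Varga, Achebe, Kapoor, Szabo, Okafor, Vasquez.

Abara, Castillo, Horvat, Varga, Achebe, Kapoor, Szabo, Okafor, Vasquez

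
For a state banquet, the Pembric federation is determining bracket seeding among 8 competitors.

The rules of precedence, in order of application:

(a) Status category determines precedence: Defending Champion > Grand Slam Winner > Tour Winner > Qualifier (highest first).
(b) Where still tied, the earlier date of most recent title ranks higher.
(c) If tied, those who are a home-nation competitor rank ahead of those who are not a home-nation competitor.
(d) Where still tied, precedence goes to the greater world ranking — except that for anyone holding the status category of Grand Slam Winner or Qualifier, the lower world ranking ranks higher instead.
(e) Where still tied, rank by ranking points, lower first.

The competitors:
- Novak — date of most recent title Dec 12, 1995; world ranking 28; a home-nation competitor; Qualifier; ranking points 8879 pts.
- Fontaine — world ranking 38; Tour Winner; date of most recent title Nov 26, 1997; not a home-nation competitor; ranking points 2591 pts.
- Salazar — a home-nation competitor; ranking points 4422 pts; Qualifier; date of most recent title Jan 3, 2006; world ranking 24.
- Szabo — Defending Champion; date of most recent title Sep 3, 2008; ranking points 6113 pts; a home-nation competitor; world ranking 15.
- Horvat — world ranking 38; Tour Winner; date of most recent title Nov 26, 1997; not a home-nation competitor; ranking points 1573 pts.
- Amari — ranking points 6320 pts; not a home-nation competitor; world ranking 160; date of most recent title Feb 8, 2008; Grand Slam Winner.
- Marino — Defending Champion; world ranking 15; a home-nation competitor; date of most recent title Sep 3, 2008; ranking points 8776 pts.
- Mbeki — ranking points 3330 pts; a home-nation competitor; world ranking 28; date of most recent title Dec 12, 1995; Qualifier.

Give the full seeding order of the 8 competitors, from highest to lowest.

By status category: Szabo and Marino (Defending Champion); then Amari (Grand Slam Winner); then Horvat and Fontaine (Tour Winner); then Mbeki, Novak and Salazar (Qualifier).
Szabo and Marino both have date of most recent title Sep 3, 2008, so the next rule applies.
Szabo and Marino are each a home-nation competitor, so the next rule applies.
Szabo and Marino both have world ranking 15, so the next rule applies.
Among Szabo and Marino, by ranking points (lower first): Szabo (6113 pts) before Marino (8776 pts).
Horvat and Fontaine both have date of most recent title Nov 26, 1997, so the next rule applies.
Horvat and Fontaine are each not a home-nation competitor, so the next rule applies.
Horvat and Fontaine both have world ranking 38, so the next rule applies.
Among Horvat and Fontaine, by ranking points (lower first): Horvat (1573 pts) before Fontaine (2591 pts).
Among Mbeki, Novak and Salazar, by date of most recent title (earlier first): Mbeki and Novak (Dec 12, 1995) before Salazar (Jan 3, 2006).
Mbeki and Novak are each a home-nation competitor, so the next rule applies.
Mbeki and Novak both have world ranking 28, so the next rule applies.
Among Mbeki and Novak, by ranking points (lower first): Mbeki (3330 pts) before Novak (8879 pts).
Full order: Szabo, Marino, Amari, Horvat, Fontaine, Mbeki, Novak, Salazar.

Szabo, Marino, Amari, Horvat, Fontaine, Mbeki, Novak, Salazar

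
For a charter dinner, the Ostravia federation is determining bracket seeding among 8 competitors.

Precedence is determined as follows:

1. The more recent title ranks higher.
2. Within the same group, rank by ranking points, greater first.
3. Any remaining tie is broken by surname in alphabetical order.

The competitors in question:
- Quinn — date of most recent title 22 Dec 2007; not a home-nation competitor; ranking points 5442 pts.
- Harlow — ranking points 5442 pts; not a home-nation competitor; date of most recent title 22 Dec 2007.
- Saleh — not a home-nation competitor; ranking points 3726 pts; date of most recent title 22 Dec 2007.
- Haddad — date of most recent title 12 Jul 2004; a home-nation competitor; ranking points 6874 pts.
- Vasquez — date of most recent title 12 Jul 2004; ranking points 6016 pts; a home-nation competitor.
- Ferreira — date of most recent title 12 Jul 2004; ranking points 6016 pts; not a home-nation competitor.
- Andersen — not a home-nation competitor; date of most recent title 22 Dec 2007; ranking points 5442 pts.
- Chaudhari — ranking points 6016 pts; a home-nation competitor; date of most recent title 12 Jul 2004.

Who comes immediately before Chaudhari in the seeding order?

Haddad

By date of most recent title (later first): Andersen, Harlow, Quinn and Saleh (each 22 Dec 2007); then Haddad, Chaudhari, Ferreira and Vasquez (each 12 Jul 2004).
Among Andersen, Harlow, Quinn and Saleh, by ranking points (higher first): Andersen, Harlow and Quinn (5442 pts) before Saleh (3726 pts).
Among Andersen, Harlow and Quinn, alphabetically by surname: Andersen before Harlow before Quinn.
Among Haddad, Chaudhari, Ferreira and Vasquez, by ranking points (higher first): Haddad (6874 pts) before Chaudhari, Ferreira and Vasquez (6016 pts).
Among Chaudhari, Ferreira and Vasquez, alphabetically by surname: Chaudhari before Ferreira before Vasquez.
Order: Andersen, Harlow, Quinn, Saleh, Haddad, Chaudhari, Ferreira, Vasquez.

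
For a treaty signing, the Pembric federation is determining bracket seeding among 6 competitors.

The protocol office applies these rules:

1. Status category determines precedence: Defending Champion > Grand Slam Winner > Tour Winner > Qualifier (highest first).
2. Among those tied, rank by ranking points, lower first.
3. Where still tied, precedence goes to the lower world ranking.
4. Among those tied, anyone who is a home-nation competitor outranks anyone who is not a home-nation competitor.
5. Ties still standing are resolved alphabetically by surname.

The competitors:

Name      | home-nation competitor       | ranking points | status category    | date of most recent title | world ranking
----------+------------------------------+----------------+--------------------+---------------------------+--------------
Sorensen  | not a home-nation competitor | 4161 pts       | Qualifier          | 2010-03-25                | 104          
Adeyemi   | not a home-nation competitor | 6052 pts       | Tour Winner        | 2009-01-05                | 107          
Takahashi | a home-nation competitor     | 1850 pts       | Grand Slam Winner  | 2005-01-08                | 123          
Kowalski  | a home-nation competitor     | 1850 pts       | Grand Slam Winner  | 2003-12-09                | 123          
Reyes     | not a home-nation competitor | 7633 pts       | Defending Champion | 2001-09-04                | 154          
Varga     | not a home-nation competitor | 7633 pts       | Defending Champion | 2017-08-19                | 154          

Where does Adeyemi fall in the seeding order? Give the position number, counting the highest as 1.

5

By status category: Reyes and Varga (Defending Champion); then Kowalski and Takahashi (Grand Slam Winner); then Adeyemi (Tour Winner); then Sorensen (Qualifier).
Reyes and Varga both have ranking points 7633 pts, so the next rule applies.
Reyes and Varga both have world ranking 154, so the next rule applies.
Reyes and Varga are each not a home-nation competitor, so the next rule applies.
Among Reyes and Varga, alphabetically by surname: Reyes before Varga.
Kowalski and Takahashi both have ranking points 1850 pts, so the next rule applies.
Kowalski and Takahashi both have world ranking 123, so the next rule applies.
Kowalski and Takahashi are each a home-nation competitor, so the next rule applies.
Among Kowalski and Takahashi, alphabetically by surname: Kowalski before Takahashi.
Order: Reyes, Varga, Kowalski, Takahashi, Adeyemi, Sorensen. So position 5.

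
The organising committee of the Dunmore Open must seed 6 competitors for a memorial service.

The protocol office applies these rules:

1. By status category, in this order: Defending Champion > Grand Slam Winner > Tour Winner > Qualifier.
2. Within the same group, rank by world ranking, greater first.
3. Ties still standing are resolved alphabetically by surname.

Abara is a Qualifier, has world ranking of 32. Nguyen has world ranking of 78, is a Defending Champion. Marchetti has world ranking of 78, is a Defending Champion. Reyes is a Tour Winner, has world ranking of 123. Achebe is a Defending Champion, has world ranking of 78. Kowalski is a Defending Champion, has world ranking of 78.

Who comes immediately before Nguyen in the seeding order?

Marchetti

By status category: Achebe, Kowalski, Marchetti and Nguyen (Defending Champion); then Reyes (Tour Winner); then Abara (Qualifier).
Achebe, Kowalski, Marchetti and Nguyen all have world ranking 78, so the next rule applies.
Among Achebe, Kowalski, Marchetti and Nguyen, alphabetically by surname: Achebe before Kowalski before Marchetti before Nguyen.
Order: Achebe, Kowalski, Marchetti, Nguyen, Reyes, Abara.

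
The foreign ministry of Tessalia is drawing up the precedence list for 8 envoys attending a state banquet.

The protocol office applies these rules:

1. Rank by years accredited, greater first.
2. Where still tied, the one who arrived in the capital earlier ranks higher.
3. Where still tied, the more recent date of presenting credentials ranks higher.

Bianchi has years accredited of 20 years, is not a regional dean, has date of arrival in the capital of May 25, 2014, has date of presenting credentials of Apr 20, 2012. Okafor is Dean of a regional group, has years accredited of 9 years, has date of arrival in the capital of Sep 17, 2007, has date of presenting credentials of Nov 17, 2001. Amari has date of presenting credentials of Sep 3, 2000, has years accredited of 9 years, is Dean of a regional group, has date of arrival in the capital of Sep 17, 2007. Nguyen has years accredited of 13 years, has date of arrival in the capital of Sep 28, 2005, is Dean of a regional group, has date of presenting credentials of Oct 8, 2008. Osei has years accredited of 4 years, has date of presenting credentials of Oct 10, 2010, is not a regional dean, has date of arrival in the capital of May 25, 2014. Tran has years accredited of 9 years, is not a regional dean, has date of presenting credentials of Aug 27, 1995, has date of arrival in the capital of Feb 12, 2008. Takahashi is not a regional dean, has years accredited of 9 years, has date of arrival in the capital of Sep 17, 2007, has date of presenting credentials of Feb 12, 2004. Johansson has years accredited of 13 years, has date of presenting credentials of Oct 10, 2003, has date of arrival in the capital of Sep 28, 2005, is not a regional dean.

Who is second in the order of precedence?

Nguyen

By years accredited (higher first): Bianchi (20 years); then Nguyen and Johansson (both 13 years); then Takahashi, Okafor, Amari and Tran (each 9 years); then Osei (4 years).
Nguyen and Johansson both have date of arrival in the capital Sep 28, 2005, so the next rule applies.
Among Nguyen and Johansson, by date of presenting credentials (later first): Nguyen (Oct 8, 2008) before Johansson (Oct 10, 2003).
Among Takahashi, Okafor, Amari and Tran, by date of arrival in the capital (earlier first): Takahashi, Okafor and Amari (Sep 17, 2007) before Tran (Feb 12, 2008).
Among Takahashi, Okafor and Amari, by date of presenting credentials (later first): Takahashi (Feb 12, 2004) before Okafor (Nov 17, 2001) before Amari (Sep 3, 2000).
Order: Bianchi, Nguyen, Johansson, Takahashi, Okafor, Amari, Tran, Osei.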